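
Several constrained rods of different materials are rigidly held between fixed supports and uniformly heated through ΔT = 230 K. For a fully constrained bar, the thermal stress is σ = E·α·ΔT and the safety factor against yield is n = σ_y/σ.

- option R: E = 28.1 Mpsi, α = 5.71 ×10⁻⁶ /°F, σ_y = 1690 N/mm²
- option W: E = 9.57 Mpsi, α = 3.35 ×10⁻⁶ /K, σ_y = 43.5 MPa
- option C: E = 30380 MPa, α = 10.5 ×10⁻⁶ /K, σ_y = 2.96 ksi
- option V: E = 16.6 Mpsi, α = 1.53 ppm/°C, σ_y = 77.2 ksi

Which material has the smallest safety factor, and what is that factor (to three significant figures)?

option C, n = 0.278

Converting E to GPa, α to ×10⁻⁶/K, σ_y to MPa, then σ and n for each:
  option R: E = 193.7, α = 10.3, σ_y = 1690 → σ = 458 MPa, n = 3.69
  option W: E = 65.98, α = 3.35, σ_y = 43.50 → σ = 50.8 MPa, n = 0.856
  option C: E = 30.38, α = 10.5, σ_y = 20.41 → σ = 73.4 MPa, n = 0.278
  option V: E = 114.5, α = 1.53, σ_y = 532.3 → σ = 40.3 MPa, n = 13.2
Option C has the lowest safety factor, n = 0.278.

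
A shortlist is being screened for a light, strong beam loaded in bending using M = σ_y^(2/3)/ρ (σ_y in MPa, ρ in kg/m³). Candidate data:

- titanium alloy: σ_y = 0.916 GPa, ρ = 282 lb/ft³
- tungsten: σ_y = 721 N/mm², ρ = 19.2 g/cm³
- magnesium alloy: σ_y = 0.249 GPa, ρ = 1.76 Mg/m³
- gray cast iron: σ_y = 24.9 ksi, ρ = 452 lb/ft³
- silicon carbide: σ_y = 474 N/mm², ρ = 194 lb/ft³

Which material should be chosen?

magnesium alloy

Normalizing units and computing the index:
  titanium alloy: σ_y = 916.0 MPa, ρ = 4517 kg/m³
  tungsten: σ_y = 721.0 MPa, ρ = 19200 kg/m³
  magnesium alloy: σ_y = 249.0 MPa, ρ = 1760 kg/m³
  gray cast iron: σ_y = 171.7 MPa, ρ = 7240 kg/m³
  silicon carbide: σ_y = 474.0 MPa, ρ = 3108 kg/m³
  magnesium alloy: M = 22.5×10⁻³
  titanium alloy: M = 20.9×10⁻³
  silicon carbide: M = 19.6×10⁻³
  gray cast iron: M = 4.27×10⁻³
  tungsten: M = 4.19×10⁻³
Magnesium alloy ranks first.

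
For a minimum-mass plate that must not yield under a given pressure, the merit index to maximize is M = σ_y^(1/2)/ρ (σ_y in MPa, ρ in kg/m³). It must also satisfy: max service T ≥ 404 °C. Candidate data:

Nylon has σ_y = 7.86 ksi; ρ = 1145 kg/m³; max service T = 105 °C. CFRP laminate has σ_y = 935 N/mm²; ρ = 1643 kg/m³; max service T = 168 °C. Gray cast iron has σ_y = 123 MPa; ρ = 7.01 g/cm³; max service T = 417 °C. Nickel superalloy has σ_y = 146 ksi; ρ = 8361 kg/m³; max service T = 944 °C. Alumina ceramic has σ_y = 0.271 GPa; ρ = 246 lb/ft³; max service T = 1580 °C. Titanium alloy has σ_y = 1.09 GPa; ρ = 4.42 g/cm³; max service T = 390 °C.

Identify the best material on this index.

Screen on constraints: max service T ≥ 404 °C. Survivors: gray cast iron, nickel superalloy, alumina ceramic.
After converting to SI:
  gray cast iron: σ_y = 123.0 MPa, ρ = 7010 kg/m³
  nickel superalloy: σ_y = 1007 MPa, ρ = 8361 kg/m³
  alumina ceramic: σ_y = 271.0 MPa, ρ = 3941 kg/m³
  alumina ceramic: M = 4.18×10⁻³
  nickel superalloy: M = 3.79×10⁻³
  gray cast iron: M = 1.58×10⁻³
Alumina ceramic has the largest M.

alumina ceramic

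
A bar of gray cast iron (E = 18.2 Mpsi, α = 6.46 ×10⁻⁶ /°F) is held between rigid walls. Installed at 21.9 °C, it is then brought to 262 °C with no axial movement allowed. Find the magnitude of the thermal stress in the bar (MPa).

350 MPa

E = 18.2 Mpsi = 125.5 GPa.
α = 6.46×10⁻⁶/°F × 9/5 = 11.6×10⁻⁶/K.
ΔT = 240.1 K. Constrained thermal stress σ = E·α·ΔT = 125.5×10³ MPa × 11.6×10⁻⁶ × 240.1 = 350 MPa (compressive).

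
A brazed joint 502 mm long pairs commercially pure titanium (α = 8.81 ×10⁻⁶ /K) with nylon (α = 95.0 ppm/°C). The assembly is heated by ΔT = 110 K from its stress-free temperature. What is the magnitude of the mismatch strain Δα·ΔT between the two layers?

Δα = |8.81 − 95.0|×10⁻⁶/K = 86.2×10⁻⁶/K.
Mismatch strain = Δα·ΔT = 86.2×10⁻⁶ × 110.0 = 9.48×10⁻³.

9.48×10⁻³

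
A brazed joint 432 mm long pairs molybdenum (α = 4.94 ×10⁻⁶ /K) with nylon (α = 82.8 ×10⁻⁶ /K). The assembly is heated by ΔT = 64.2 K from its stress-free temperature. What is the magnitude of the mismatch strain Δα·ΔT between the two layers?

5.00×10⁻³

Δα = |4.94 − 82.8|×10⁻⁶/K = 77.9×10⁻⁶/K.
Mismatch strain = Δα·ΔT = 77.9×10⁻⁶ × 64.2 = 5.00×10⁻³.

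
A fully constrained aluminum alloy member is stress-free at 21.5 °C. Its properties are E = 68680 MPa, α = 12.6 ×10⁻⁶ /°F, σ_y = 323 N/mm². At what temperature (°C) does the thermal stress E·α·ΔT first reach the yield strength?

229 °C

E = 68680 MPa = 68.68 GPa.
α = 12.6×10⁻⁶/°F × 9/5 = 22.7×10⁻⁶/K.
σ_y = 323 N/mm² = 323.0 MPa.
E·α·ΔT = 323.0 MPa ⇒ ΔT = 323.0 / (68.68×10³ × 22.7×10⁻⁶) = 207.4 K.
T = 21.5 + 207.4 = 228.9 °C.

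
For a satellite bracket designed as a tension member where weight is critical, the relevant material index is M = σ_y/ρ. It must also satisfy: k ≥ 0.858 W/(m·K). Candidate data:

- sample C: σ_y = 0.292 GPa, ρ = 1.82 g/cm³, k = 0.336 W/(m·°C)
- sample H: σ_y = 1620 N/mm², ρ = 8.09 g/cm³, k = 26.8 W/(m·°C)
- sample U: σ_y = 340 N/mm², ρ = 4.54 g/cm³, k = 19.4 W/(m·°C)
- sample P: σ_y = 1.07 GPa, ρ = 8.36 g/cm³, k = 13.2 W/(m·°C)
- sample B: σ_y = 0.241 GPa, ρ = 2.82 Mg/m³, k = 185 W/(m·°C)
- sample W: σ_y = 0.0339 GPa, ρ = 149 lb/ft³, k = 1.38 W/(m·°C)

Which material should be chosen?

Screen on constraints: k ≥ 0.858 W/(m·K). Survivors: sample H, sample U, sample P, sample B, sample W.
Normalizing units and computing the index:
  sample H: σ_y = 1620 MPa, ρ = 8090 kg/m³
  sample U: σ_y = 340.0 MPa, ρ = 4540 kg/m³
  sample P: σ_y = 1070 MPa, ρ = 8360 kg/m³
  sample B: σ_y = 241.0 MPa, ρ = 2820 kg/m³
  sample W: σ_y = 33.90 MPa, ρ = 2387 kg/m³
  sample H: M = 200 kN·m/kg
  sample P: M = 128 kN·m/kg
  sample B: M = 85.5 kN·m/kg
  sample U: M = 74.9 kN·m/kg
  sample W: M = 14.2 kN·m/kg
Highest index: sample H.

sample H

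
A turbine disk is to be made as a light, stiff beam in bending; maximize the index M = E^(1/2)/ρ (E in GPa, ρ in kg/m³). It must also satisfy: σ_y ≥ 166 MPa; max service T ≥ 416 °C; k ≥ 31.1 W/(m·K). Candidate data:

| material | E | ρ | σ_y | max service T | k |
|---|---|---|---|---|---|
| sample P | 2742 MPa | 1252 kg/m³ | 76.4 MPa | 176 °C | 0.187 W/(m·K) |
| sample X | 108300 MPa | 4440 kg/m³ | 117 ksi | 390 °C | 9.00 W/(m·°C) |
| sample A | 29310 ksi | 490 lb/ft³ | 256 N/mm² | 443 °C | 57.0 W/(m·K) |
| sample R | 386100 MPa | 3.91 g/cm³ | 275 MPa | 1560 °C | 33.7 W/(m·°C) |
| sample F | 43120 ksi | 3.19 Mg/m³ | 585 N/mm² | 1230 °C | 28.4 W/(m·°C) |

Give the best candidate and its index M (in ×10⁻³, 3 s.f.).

Screen on constraints: σ_y ≥ 166 MPa; max service T ≥ 416 °C; k ≥ 31.1 W/(m·K). Survivors: sample A, sample R.
Convert each candidate to consistent units, then evaluate M:
  sample A: E = 202.1 GPa, ρ = 7849 kg/m³
  sample R: E = 386.1 GPa, ρ = 3910 kg/m³
  sample R: M = 5.03×10⁻³
  sample A: M = 1.81×10⁻³
Sample R has the largest M.

sample R, M = 5.03×10⁻³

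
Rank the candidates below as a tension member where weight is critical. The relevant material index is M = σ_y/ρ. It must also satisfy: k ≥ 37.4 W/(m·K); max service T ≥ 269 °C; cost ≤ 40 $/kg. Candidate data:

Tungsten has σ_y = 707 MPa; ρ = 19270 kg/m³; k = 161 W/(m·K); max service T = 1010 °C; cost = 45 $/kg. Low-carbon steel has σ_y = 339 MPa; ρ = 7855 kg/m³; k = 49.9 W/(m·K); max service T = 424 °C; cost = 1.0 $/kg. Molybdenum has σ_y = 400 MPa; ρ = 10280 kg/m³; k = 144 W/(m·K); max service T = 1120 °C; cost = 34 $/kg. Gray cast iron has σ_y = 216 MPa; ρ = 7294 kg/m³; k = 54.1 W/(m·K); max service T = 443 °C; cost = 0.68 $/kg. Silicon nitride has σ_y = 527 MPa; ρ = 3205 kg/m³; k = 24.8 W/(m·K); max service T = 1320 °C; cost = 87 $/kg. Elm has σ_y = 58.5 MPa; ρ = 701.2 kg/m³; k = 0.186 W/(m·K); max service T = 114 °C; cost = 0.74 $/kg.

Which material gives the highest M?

Screen on constraints: k ≥ 37.4 W/(m·K); max service T ≥ 269 °C; cost ≤ 40 $/kg. Survivors: low-carbon steel, molybdenum, gray cast iron.
Per-candidate index values:
  low-carbon steel: M = 43.2 kN·m/kg
  molybdenum: M = 38.9 kN·m/kg
  gray cast iron: M = 29.6 kN·m/kg
Highest index: low-carbon steel.

low-carbon steel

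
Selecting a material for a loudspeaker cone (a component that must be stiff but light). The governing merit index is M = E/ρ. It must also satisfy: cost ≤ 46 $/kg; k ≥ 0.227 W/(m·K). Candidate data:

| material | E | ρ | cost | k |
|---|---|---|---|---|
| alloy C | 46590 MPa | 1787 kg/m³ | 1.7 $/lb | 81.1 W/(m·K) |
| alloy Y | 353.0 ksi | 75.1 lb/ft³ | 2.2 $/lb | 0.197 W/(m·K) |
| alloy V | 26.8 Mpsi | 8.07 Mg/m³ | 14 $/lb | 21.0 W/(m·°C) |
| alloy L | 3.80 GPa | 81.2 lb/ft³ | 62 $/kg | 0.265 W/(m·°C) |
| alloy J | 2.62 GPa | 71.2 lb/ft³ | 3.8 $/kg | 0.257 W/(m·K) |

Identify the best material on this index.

Screen on constraints: cost ≤ 46 $/kg; k ≥ 0.227 W/(m·K). Survivors: alloy C, alloy V, alloy J.
Convert each candidate to consistent units, then evaluate M:
  alloy C: E = 46.59 GPa, ρ = 1787 kg/m³
  alloy V: E = 184.8 GPa, ρ = 8070 kg/m³
  alloy J: E = 2.620 GPa, ρ = 1141 kg/m³
  alloy C: M = 26.1 MN·m/kg
  alloy V: M = 22.9 MN·m/kg
  alloy J: M = 2.30 MN·m/kg
Alloy C ranks first.

alloy C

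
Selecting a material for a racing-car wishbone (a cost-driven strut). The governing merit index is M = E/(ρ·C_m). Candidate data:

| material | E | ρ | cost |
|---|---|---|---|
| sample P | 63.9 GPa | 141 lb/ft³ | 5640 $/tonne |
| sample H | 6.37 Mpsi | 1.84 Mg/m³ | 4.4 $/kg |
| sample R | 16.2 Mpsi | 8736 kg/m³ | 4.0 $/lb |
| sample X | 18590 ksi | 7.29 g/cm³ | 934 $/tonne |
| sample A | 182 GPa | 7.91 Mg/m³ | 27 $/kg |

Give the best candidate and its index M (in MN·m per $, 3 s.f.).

Normalizing units and computing the index:
  sample P: E = 63.90 GPa, ρ = 2259 kg/m³, cost = 5.640 $/kg
  sample H: E = 43.92 GPa, ρ = 1840 kg/m³, cost = 4.400 $/kg
  sample R: E = 111.7 GPa, ρ = 8736 kg/m³, cost = 8.818 $/kg
  sample X: E = 128.2 GPa, ρ = 7290 kg/m³, cost = 0.9340 $/kg
  sample A: E = 182.0 GPa, ρ = 7910 kg/m³, cost = 27.00 $/kg
  sample X: M = 18.8 MN·m per $
  sample H: M = 5.42 MN·m per $
  sample P: M = 5.02 MN·m per $
  sample R: M = 1.45 MN·m per $
  sample A: M = 0.852 MN·m per $
The maximum is for sample X.

sample X, M = 18.8 MN·m per $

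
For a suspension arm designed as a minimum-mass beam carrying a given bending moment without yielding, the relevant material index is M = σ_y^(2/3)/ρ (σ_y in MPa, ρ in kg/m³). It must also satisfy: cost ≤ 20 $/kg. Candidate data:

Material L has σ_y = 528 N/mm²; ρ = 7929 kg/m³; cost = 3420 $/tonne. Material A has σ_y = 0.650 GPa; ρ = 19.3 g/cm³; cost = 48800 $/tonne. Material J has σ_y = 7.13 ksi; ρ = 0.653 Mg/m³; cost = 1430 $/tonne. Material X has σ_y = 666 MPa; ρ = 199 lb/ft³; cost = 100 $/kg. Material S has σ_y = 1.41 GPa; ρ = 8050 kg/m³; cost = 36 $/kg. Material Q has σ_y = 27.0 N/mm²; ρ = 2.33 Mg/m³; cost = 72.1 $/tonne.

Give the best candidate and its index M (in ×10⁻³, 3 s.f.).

material J, M = 20.6×10⁻³

Screen on constraints: cost ≤ 20 $/kg. Survivors: material L, material J, material Q.
Normalizing units and computing the index:
  material L: σ_y = 528.0 MPa, ρ = 7929 kg/m³
  material J: σ_y = 49.16 MPa, ρ = 653.0 kg/m³
  material Q: σ_y = 27.00 MPa, ρ = 2330 kg/m³
  material J: M = 20.6×10⁻³
  material L: M = 8.24×10⁻³
  material Q: M = 3.86×10⁻³
Highest index: material J.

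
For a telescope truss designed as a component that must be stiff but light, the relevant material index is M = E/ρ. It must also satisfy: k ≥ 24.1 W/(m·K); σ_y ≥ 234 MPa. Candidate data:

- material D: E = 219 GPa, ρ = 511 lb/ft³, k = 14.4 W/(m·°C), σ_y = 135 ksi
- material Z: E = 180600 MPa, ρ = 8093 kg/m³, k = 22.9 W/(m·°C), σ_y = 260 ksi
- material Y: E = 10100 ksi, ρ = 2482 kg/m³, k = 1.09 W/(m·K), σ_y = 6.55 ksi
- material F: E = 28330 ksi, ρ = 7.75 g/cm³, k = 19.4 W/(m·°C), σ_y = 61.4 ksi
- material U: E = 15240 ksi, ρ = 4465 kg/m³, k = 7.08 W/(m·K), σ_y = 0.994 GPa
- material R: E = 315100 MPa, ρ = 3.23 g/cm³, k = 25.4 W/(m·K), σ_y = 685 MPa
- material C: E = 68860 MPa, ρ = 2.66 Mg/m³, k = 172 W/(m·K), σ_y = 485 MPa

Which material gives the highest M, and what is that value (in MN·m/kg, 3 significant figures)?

material R, M = 97.6 MN·m/kg

Screen on constraints: k ≥ 24.1 W/(m·K); σ_y ≥ 234 MPa. Survivors: material R, material C.
Putting every candidate on a common basis:
  material R: E = 315.1 GPa, ρ = 3230 kg/m³
  material C: E = 68.86 GPa, ρ = 2660 kg/m³
  material R: M = 97.6 MN·m/kg
  material C: M = 25.9 MN·m/kg
Material R ranks first.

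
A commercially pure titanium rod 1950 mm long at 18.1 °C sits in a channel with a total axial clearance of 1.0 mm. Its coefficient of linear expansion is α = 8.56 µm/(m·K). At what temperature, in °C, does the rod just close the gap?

78.0 °C

α·L₀·ΔT = 1.0 mm ⇒ ΔT = 1.0 / (8.56×10⁻⁶ × 1950.0) = 59.91 K.
T = 18.1 + 59.91 = 78.01 °C.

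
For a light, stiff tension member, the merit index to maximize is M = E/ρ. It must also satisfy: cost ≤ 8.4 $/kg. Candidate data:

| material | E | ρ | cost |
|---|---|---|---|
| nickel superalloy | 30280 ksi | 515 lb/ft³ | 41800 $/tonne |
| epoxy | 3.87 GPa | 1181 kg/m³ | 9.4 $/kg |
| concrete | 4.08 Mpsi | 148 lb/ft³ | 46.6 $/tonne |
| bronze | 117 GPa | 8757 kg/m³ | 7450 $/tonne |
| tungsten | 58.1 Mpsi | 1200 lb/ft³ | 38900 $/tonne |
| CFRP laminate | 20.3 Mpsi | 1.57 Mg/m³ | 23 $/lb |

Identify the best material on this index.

bronze

Screen on constraints: cost ≤ 8.4 $/kg. Survivors: concrete, bronze.
After converting to SI:
  concrete: E = 28.13 GPa, ρ = 2371 kg/m³
  bronze: E = 117.0 GPa, ρ = 8757 kg/m³
  bronze: M = 13.4 MN·m/kg
  concrete: M = 11.9 MN·m/kg
The maximum is for bronze.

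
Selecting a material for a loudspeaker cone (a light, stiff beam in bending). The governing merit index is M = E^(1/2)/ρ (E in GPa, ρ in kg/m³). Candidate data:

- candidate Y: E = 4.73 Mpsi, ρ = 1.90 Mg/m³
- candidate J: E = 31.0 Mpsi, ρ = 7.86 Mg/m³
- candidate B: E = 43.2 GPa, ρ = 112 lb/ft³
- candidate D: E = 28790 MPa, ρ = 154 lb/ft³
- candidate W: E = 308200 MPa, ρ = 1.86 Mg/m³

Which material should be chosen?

Convert each candidate to consistent units, then evaluate M:
  candidate Y: E = 32.61 GPa, ρ = 1900 kg/m³
  candidate J: E = 213.7 GPa, ρ = 7860 kg/m³
  candidate B: E = 43.20 GPa, ρ = 1794 kg/m³
  candidate D: E = 28.79 GPa, ρ = 2467 kg/m³
  candidate W: E = 308.2 GPa, ρ = 1860 kg/m³
  candidate W: M = 9.44×10⁻³
  candidate B: M = 3.66×10⁻³
  candidate Y: M = 3.01×10⁻³
  candidate D: M = 2.18×10⁻³
  candidate J: M = 1.86×10⁻³
The maximum is for candidate W.

candidate W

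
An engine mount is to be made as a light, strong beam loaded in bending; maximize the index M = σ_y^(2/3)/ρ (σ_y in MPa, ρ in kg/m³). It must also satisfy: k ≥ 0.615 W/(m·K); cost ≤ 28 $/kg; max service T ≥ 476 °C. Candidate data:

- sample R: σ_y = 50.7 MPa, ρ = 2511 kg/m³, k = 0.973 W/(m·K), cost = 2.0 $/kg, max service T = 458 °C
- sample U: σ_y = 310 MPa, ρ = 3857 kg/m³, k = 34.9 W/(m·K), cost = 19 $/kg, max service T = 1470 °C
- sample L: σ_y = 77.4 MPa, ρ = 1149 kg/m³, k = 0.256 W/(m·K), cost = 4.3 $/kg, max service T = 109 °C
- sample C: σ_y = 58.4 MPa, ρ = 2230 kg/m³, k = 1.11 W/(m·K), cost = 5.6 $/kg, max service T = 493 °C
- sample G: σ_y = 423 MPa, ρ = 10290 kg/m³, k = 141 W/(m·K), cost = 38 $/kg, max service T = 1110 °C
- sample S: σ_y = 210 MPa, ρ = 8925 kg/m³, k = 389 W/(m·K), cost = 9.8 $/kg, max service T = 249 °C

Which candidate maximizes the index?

Screen on constraints: k ≥ 0.615 W/(m·K); cost ≤ 28 $/kg; max service T ≥ 476 °C. Survivors: sample U, sample C.
Computing M directly (units already consistent):
  sample U: M = 11.9×10⁻³
  sample C: M = 6.75×10⁻³
The maximum is for sample U.

sample U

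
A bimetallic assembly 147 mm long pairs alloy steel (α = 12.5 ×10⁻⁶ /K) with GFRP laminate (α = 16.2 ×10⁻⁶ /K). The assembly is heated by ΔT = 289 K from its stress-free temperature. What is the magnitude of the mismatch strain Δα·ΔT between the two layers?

1.07×10⁻³

Δα = |12.5 − 16.2|×10⁻⁶/K = 3.70×10⁻⁶/K.
Mismatch strain = Δα·ΔT = 3.70×10⁻⁶ × 289.0 = 1.07×10⁻³.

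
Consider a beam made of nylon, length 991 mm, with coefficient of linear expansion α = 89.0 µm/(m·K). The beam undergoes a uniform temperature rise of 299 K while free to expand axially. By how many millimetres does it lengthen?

26.4 mm

ΔL = α·L₀·ΔT = 89.0×10⁻⁶ × 991 mm × 299.0 K = 26.4 mm.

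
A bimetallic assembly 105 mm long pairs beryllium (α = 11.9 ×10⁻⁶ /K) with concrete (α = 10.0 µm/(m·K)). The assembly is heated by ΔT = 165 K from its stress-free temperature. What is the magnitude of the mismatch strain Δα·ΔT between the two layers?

3.14×10⁻⁴

Δα = |11.9 − 10.0|×10⁻⁶/K = 1.90×10⁻⁶/K.
Mismatch strain = Δα·ΔT = 1.90×10⁻⁶ × 165.0 = 3.14×10⁻⁴.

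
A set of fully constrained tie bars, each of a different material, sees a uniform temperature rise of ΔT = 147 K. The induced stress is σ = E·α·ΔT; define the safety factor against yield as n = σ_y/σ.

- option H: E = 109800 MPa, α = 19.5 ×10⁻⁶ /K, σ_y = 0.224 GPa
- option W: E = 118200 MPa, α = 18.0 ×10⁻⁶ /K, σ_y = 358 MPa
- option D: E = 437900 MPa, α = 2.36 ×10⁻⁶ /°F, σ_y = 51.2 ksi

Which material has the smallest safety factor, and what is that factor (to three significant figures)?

option H, n = 0.712

In consistent units (E in GPa, α in ×10⁻⁶/K, σ_y in MPa):
  option H: E = 109.8, α = 19.5, σ_y = 224.0 → σ = 315 MPa, n = 0.712
  option W: E = 118.2, α = 18.0, σ_y = 358.0 → σ = 313 MPa, n = 1.14
  option D: E = 437.9, α = 4.25, σ_y = 353.0 → σ = 273 MPa, n = 1.29
The minimum is option H at n = 0.712.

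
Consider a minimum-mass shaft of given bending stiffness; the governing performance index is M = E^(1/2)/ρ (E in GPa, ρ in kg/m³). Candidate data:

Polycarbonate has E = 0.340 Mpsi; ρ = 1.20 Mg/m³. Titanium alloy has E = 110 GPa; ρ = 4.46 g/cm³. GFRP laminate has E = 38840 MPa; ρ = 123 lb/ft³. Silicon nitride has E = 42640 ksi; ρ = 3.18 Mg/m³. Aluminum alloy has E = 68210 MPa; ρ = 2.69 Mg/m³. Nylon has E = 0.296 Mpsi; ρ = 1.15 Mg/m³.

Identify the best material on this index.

silicon nitride

Normalizing units and computing the index:
  polycarbonate: E = 2.344 GPa, ρ = 1200 kg/m³
  titanium alloy: E = 110.0 GPa, ρ = 4460 kg/m³
  GFRP laminate: E = 38.84 GPa, ρ = 1970 kg/m³
  silicon nitride: E = 294.0 GPa, ρ = 3180 kg/m³
  aluminum alloy: E = 68.21 GPa, ρ = 2690 kg/m³
  nylon: E = 2.041 GPa, ρ = 1150 kg/m³
  silicon nitride: M = 5.39×10⁻³
  GFRP laminate: M = 3.16×10⁻³
  aluminum alloy: M = 3.07×10⁻³
  titanium alloy: M = 2.35×10⁻³
  polycarbonate: M = 1.28×10⁻³
  nylon: M = 1.24×10⁻³
Silicon nitride has the largest M.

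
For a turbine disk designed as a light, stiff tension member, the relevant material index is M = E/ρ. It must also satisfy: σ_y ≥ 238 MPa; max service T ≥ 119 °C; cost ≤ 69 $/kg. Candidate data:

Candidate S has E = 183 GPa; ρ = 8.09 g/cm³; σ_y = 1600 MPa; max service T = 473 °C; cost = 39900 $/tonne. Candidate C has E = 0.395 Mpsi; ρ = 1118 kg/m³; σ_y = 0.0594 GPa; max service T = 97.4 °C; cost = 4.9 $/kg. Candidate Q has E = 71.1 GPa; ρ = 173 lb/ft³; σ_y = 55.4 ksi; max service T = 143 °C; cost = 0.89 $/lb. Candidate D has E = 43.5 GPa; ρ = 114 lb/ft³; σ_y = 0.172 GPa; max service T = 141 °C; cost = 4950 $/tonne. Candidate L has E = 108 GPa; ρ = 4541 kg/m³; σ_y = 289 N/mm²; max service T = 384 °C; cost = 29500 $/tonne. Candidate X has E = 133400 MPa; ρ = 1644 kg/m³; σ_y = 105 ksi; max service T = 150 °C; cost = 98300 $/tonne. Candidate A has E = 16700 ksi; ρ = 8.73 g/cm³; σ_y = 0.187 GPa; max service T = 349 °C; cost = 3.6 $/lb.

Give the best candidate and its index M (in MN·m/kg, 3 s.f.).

Screen on constraints: σ_y ≥ 238 MPa; max service T ≥ 119 °C; cost ≤ 69 $/kg. Survivors: candidate S, candidate Q, candidate L.
Normalizing units and computing the index:
  candidate S: E = 183.0 GPa, ρ = 8090 kg/m³
  candidate Q: E = 71.10 GPa, ρ = 2771 kg/m³
  candidate L: E = 108.0 GPa, ρ = 4541 kg/m³
  candidate Q: M = 25.7 MN·m/kg
  candidate L: M = 23.8 MN·m/kg
  candidate S: M = 22.6 MN·m/kg
Highest index: candidate Q.

candidate Q, M = 25.7 MN·m/kg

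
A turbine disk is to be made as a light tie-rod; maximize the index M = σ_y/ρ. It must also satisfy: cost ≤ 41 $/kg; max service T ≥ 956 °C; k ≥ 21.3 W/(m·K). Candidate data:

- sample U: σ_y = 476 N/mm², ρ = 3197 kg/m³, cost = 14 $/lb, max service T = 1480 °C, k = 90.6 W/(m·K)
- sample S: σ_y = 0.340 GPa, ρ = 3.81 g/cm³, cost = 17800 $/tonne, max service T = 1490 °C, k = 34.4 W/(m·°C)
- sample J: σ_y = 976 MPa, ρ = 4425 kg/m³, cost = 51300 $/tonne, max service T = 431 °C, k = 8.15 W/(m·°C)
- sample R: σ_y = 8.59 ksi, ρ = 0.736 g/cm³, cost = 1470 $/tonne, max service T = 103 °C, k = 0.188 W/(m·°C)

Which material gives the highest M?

sample U

Screen on constraints: cost ≤ 41 $/kg; max service T ≥ 956 °C; k ≥ 21.3 W/(m·K). Survivors: sample U, sample S.
Putting every candidate on a common basis:
  sample U: σ_y = 476.0 MPa, ρ = 3197 kg/m³
  sample S: σ_y = 340.0 MPa, ρ = 3810 kg/m³
  sample U: M = 149 kN·m/kg
  sample S: M = 89.2 kN·m/kg
Highest index: sample U.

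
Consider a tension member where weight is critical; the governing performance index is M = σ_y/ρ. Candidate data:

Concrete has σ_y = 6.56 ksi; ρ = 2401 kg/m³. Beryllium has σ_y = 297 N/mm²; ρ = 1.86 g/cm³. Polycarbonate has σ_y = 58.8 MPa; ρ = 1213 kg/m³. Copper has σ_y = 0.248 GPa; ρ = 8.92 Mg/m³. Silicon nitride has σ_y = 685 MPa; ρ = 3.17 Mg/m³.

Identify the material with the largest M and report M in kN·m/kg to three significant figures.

Putting every candidate on a common basis:
  concrete: σ_y = 45.23 MPa, ρ = 2401 kg/m³
  beryllium: σ_y = 297.0 MPa, ρ = 1860 kg/m³
  polycarbonate: σ_y = 58.80 MPa, ρ = 1213 kg/m³
  copper: σ_y = 248.0 MPa, ρ = 8920 kg/m³
  silicon nitride: σ_y = 685.0 MPa, ρ = 3170 kg/m³
  silicon nitride: M = 216 kN·m/kg
  beryllium: M = 160 kN·m/kg
  polycarbonate: M = 48.5 kN·m/kg
  copper: M = 27.8 kN·m/kg
  concrete: M = 18.8 kN·m/kg
Silicon nitride has the largest M.

silicon nitride, M = 216 kN·m/kg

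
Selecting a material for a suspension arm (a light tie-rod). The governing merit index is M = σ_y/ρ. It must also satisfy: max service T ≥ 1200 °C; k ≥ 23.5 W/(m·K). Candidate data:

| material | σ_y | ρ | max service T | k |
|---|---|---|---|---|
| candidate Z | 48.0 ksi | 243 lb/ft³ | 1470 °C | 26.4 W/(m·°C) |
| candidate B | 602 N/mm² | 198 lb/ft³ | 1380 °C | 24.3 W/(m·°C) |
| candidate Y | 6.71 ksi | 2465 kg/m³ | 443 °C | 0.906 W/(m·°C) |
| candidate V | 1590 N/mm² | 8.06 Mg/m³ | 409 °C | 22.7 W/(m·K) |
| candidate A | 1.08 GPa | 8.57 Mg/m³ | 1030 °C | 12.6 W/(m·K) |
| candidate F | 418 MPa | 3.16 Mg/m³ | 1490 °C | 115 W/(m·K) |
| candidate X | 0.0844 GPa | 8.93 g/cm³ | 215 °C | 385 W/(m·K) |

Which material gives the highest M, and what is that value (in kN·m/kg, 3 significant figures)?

candidate B, M = 190 kN·m/kg

Screen on constraints: max service T ≥ 1200 °C; k ≥ 23.5 W/(m·K). Survivors: candidate Z, candidate B, candidate F.
In SI units:
  candidate Z: σ_y = 330.9 MPa, ρ = 3892 kg/m³
  candidate B: σ_y = 602.0 MPa, ρ = 3172 kg/m³
  candidate F: σ_y = 418.0 MPa, ρ = 3160 kg/m³
  candidate B: M = 190 kN·m/kg
  candidate F: M = 132 kN·m/kg
  candidate Z: M = 85.0 kN·m/kg
Candidate B ranks first.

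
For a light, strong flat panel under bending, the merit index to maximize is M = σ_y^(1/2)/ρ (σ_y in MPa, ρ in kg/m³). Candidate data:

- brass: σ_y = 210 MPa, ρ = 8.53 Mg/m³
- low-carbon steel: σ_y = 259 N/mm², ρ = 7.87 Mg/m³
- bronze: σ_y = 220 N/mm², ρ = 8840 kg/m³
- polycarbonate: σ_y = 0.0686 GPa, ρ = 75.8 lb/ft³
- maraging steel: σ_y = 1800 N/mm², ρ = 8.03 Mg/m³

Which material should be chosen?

After converting to SI:
  brass: σ_y = 210.0 MPa, ρ = 8530 kg/m³
  low-carbon steel: σ_y = 259.0 MPa, ρ = 7870 kg/m³
  bronze: σ_y = 220.0 MPa, ρ = 8840 kg/m³
  polycarbonate: σ_y = 68.60 MPa, ρ = 1214 kg/m³
  maraging steel: σ_y = 1800 MPa, ρ = 8030 kg/m³
  polycarbonate: M = 6.82×10⁻³
  maraging steel: M = 5.28×10⁻³
  low-carbon steel: M = 2.04×10⁻³
  brass: M = 1.70×10⁻³
  bronze: M = 1.68×10⁻³
Polycarbonate ranks first.

polycarbonate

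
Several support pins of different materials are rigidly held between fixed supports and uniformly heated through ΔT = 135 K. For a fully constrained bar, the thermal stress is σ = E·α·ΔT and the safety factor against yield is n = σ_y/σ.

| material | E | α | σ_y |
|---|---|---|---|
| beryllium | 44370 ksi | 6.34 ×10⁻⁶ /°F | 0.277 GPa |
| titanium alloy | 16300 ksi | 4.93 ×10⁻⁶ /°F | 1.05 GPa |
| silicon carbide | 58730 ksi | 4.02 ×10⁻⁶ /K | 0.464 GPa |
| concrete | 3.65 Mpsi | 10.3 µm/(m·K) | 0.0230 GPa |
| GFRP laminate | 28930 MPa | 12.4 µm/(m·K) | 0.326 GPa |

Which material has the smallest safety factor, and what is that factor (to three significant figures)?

beryllium, n = 0.588

In consistent units (E in GPa, α in ×10⁻⁶/K, σ_y in MPa):
  beryllium: E = 305.9, α = 11.4, σ_y = 277.0 → σ = 471 MPa, n = 0.588
  titanium alloy: E = 112.4, α = 8.87, σ_y = 1050 → σ = 135 MPa, n = 7.80
  silicon carbide: E = 404.9, α = 4.02, σ_y = 464.0 → σ = 220 MPa, n = 2.11
  concrete: E = 25.17, α = 10.3, σ_y = 23.00 → σ = 35.0 MPa, n = 0.657
  GFRP laminate: E = 28.93, α = 12.4, σ_y = 326.0 → σ = 48.4 MPa, n = 6.73
Beryllium has the lowest safety factor, n = 0.588.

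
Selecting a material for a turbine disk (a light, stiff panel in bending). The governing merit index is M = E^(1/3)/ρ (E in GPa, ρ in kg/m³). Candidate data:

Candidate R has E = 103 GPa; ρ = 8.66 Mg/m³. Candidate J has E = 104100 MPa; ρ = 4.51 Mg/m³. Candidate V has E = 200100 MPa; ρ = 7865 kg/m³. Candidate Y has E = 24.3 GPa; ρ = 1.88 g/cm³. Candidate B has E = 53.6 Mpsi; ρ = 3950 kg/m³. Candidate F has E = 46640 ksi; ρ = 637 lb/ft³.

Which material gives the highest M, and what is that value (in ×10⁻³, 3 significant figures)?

After converting to SI:
  candidate R: E = 103.0 GPa, ρ = 8660 kg/m³
  candidate J: E = 104.1 GPa, ρ = 4510 kg/m³
  candidate V: E = 200.1 GPa, ρ = 7865 kg/m³
  candidate Y: E = 24.30 GPa, ρ = 1880 kg/m³
  candidate B: E = 369.6 GPa, ρ = 3950 kg/m³
  candidate F: E = 321.6 GPa, ρ = 10200 kg/m³
  candidate B: M = 1.82×10⁻³
  candidate Y: M = 1.54×10⁻³
  candidate J: M = 1.04×10⁻³
  candidate V: M = 0.744×10⁻³
  candidate F: M = 0.671×10⁻³
  candidate R: M = 0.541×10⁻³
Highest index: candidate B.

candidate B, M = 1.82×10⁻³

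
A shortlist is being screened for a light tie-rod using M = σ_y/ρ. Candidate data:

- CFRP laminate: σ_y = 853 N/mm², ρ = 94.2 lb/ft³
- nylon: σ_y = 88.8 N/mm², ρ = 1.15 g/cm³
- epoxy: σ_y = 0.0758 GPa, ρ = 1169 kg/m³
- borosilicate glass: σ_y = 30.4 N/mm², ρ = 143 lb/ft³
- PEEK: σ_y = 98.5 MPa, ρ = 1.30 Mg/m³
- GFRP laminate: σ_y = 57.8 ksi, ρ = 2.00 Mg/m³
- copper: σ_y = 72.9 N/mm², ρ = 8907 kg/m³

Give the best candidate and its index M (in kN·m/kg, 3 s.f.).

Convert each candidate to consistent units, then evaluate M:
  CFRP laminate: σ_y = 853.0 MPa, ρ = 1509 kg/m³
  nylon: σ_y = 88.80 MPa, ρ = 1150 kg/m³
  epoxy: σ_y = 75.80 MPa, ρ = 1169 kg/m³
  borosilicate glass: σ_y = 30.40 MPa, ρ = 2291 kg/m³
  PEEK: σ_y = 98.50 MPa, ρ = 1300 kg/m³
  GFRP laminate: σ_y = 398.5 MPa, ρ = 2000 kg/m³
  copper: σ_y = 72.90 MPa, ρ = 8907 kg/m³
  CFRP laminate: M = 565 kN·m/kg
  GFRP laminate: M = 199 kN·m/kg
  nylon: M = 77.2 kN·m/kg
  PEEK: M = 75.8 kN·m/kg
  epoxy: M = 64.8 kN·m/kg
  borosilicate glass: M = 13.3 kN·m/kg
  copper: M = 8.18 kN·m/kg
CFRP laminate has the largest M.

CFRP laminate, M = 565 kN·m/kg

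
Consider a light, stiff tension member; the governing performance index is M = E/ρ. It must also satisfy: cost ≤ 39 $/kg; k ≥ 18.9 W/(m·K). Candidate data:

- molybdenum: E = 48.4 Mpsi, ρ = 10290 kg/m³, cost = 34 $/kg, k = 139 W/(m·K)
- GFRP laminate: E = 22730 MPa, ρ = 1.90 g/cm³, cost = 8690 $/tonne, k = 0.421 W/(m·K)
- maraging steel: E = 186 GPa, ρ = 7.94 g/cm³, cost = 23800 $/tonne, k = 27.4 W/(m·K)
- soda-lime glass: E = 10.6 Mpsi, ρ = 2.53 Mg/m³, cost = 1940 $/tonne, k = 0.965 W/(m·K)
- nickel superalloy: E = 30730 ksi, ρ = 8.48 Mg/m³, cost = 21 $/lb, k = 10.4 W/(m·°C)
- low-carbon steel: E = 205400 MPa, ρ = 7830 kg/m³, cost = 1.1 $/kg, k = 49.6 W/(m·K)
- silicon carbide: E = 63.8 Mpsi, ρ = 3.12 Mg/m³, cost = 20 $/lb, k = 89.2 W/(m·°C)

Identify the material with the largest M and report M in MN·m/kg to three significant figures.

Screen on constraints: cost ≤ 39 $/kg; k ≥ 18.9 W/(m·K). Survivors: molybdenum, maraging steel, low-carbon steel.
After converting to SI:
  molybdenum: E = 333.7 GPa, ρ = 10290 kg/m³
  maraging steel: E = 186.0 GPa, ρ = 7940 kg/m³
  low-carbon steel: E = 205.4 GPa, ρ = 7830 kg/m³
  molybdenum: M = 32.4 MN·m/kg
  low-carbon steel: M = 26.2 MN·m/kg
  maraging steel: M = 23.4 MN·m/kg
Highest index: molybdenum.

molybdenum, M = 32.4 MN·m/kg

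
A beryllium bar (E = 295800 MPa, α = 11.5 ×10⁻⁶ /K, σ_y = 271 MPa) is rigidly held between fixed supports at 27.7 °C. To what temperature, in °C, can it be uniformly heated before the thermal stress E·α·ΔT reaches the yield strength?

107 °C

E = 295800 MPa = 295.8 GPa.
E·α·ΔT = 271.0 MPa ⇒ ΔT = 271.0 / (295.8×10³ × 11.5×10⁻⁶) = 79.67 K.
T = 27.7 + 79.67 = 107.4 °C.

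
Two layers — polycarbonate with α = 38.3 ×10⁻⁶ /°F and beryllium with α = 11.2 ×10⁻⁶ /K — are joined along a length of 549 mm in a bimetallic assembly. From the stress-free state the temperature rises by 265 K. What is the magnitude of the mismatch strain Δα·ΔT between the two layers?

polycarbonate: α = 38.3×10⁻⁶/°F × 9/5 = 68.9×10⁻⁶/K.
Δα = |68.9 − 11.2|×10⁻⁶/K = 57.7×10⁻⁶/K.
Mismatch strain = Δα·ΔT = 57.7×10⁻⁶ × 265.0 = 0.0153.

0.0153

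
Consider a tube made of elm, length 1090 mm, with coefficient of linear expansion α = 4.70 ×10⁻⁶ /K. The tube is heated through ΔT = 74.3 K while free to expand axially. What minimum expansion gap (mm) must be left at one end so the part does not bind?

ΔL = α·L₀·ΔT = 4.70×10⁻⁶ × 1090 mm × 74.30 K = 0.381 mm.

0.381 mm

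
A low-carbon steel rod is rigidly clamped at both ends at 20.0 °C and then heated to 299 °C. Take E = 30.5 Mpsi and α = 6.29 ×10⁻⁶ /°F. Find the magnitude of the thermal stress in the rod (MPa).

664 MPa

E = 30.5 Mpsi = 210.3 GPa.
α = 6.29×10⁻⁶/°F × 9/5 = 11.3×10⁻⁶/K.
ΔT = 279.0 K. Constrained thermal stress σ = E·α·ΔT = 210.3×10³ MPa × 11.3×10⁻⁶ × 279.0 = 664 MPa (compressive).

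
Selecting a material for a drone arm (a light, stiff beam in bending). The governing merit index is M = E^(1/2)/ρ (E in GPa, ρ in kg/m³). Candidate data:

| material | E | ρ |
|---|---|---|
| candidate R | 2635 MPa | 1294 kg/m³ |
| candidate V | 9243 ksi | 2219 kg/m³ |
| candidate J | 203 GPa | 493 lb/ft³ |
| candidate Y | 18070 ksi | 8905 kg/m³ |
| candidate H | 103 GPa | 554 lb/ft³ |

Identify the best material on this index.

candidate V

In SI units:
  candidate R: E = 2.635 GPa, ρ = 1294 kg/m³
  candidate V: E = 63.73 GPa, ρ = 2219 kg/m³
  candidate J: E = 203.0 GPa, ρ = 7897 kg/m³
  candidate Y: E = 124.6 GPa, ρ = 8905 kg/m³
  candidate H: E = 103.0 GPa, ρ = 8874 kg/m³
  candidate V: M = 3.60×10⁻³
  candidate J: M = 1.80×10⁻³
  candidate R: M = 1.25×10⁻³
  candidate Y: M = 1.25×10⁻³
  candidate H: M = 1.14×10⁻³
Highest index: candidate V.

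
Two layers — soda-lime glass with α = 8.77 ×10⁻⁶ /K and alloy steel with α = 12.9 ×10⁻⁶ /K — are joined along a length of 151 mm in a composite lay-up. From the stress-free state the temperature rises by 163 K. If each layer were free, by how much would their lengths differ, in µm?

Δα = |8.77 − 12.9|×10⁻⁶/K = 4.13×10⁻⁶/K.
ΔL_mismatch = Δα·L·ΔT = 4.13×10⁻⁶ × 151.0 mm × 163.0 K = 102 µm.

102 µm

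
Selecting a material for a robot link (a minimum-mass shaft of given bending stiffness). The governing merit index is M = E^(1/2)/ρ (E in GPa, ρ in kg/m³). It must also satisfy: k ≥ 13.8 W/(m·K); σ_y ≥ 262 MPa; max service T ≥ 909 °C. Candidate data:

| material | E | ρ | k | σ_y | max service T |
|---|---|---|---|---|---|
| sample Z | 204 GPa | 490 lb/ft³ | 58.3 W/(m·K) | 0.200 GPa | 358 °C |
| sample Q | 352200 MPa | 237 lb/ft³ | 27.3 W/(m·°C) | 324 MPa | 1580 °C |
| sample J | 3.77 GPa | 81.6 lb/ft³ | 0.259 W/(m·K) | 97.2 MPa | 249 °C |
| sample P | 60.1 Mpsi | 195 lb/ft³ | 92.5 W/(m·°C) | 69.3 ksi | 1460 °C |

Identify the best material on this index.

Screen on constraints: k ≥ 13.8 W/(m·K); σ_y ≥ 262 MPa; max service T ≥ 909 °C. Survivors: sample Q, sample P.
In SI units:
  sample Q: E = 352.2 GPa, ρ = 3796 kg/m³
  sample P: E = 414.4 GPa, ρ = 3124 kg/m³
  sample P: M = 6.52×10⁻³
  sample Q: M = 4.94×10⁻³
Sample P ranks first.

sample P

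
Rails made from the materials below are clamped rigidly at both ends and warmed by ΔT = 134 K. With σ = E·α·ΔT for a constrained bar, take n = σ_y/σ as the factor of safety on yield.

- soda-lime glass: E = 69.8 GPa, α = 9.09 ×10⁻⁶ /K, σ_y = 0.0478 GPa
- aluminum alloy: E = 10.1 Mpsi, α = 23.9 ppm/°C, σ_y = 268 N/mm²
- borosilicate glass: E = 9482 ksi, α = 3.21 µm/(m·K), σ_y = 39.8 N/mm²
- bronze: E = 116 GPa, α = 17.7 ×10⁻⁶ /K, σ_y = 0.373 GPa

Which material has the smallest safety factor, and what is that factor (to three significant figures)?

In consistent units (E in GPa, α in ×10⁻⁶/K, σ_y in MPa):
  soda-lime glass: E = 69.80, α = 9.09, σ_y = 47.80 → σ = 85.0 MPa, n = 0.562
  aluminum alloy: E = 69.64, α = 23.9, σ_y = 268.0 → σ = 223 MPa, n = 1.20
  borosilicate glass: E = 65.38, α = 3.21, σ_y = 39.80 → σ = 28.1 MPa, n = 1.42
  bronze: E = 116.0, α = 17.7, σ_y = 373.0 → σ = 275 MPa, n = 1.36
The minimum is soda-lime glass at n = 0.562.

soda-lime glass, n = 0.562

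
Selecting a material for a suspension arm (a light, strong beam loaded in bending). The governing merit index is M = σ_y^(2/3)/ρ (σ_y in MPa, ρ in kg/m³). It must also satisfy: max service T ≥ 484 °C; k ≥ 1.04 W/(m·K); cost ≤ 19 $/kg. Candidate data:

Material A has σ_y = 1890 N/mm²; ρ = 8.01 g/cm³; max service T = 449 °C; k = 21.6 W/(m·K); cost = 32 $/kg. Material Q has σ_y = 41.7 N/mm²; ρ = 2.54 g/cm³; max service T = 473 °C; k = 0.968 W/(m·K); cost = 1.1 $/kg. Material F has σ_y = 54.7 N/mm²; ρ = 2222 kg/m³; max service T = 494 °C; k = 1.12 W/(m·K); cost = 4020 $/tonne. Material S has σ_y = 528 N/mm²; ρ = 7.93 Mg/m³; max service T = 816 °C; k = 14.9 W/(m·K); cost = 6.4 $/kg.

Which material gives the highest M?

material S

Screen on constraints: max service T ≥ 484 °C; k ≥ 1.04 W/(m·K); cost ≤ 19 $/kg. Survivors: material F, material S.
After converting to SI:
  material F: σ_y = 54.70 MPa, ρ = 2222 kg/m³
  material S: σ_y = 528.0 MPa, ρ = 7930 kg/m³
  material S: M = 8.24×10⁻³
  material F: M = 6.49×10⁻³
The maximum is for material S.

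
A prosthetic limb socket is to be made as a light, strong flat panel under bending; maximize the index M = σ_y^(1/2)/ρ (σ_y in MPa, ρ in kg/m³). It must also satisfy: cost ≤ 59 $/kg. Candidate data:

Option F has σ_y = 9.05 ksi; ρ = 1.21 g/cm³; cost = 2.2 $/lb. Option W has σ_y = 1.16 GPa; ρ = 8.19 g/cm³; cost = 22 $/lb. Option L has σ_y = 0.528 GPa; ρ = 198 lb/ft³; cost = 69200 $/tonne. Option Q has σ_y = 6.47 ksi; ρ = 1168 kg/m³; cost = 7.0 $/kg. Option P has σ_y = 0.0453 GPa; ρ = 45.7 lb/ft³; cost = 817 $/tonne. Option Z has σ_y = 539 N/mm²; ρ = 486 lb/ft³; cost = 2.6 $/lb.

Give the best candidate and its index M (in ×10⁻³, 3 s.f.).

Screen on constraints: cost ≤ 59 $/kg. Survivors: option F, option W, option Q, option P, option Z.
Convert each candidate to consistent units, then evaluate M:
  option F: σ_y = 62.40 MPa, ρ = 1210 kg/m³
  option W: σ_y = 1160 MPa, ρ = 8190 kg/m³
  option Q: σ_y = 44.61 MPa, ρ = 1168 kg/m³
  option P: σ_y = 45.30 MPa, ρ = 732.0 kg/m³
  option Z: σ_y = 539.0 MPa, ρ = 7785 kg/m³
  option P: M = 9.19×10⁻³
  option F: M = 6.53×10⁻³
  option Q: M = 5.72×10⁻³
  option W: M = 4.16×10⁻³
  option Z: M = 2.98×10⁻³
Highest index: option P.

option P, M = 9.19×10⁻³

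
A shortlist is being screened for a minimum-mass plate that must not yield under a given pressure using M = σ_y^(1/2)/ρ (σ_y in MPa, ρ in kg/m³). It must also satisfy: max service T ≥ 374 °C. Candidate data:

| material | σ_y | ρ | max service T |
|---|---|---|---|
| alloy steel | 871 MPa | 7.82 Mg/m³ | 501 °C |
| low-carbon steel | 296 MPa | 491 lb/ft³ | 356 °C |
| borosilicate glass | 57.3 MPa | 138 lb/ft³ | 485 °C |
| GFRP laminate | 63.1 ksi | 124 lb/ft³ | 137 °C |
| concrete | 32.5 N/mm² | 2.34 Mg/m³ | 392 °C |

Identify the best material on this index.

Screen on constraints: max service T ≥ 374 °C. Survivors: alloy steel, borosilicate glass, concrete.
Convert each candidate to consistent units, then evaluate M:
  alloy steel: σ_y = 871.0 MPa, ρ = 7820 kg/m³
  borosilicate glass: σ_y = 57.30 MPa, ρ = 2211 kg/m³
  concrete: σ_y = 32.50 MPa, ρ = 2340 kg/m³
  alloy steel: M = 3.77×10⁻³
  borosilicate glass: M = 3.42×10⁻³
  concrete: M = 2.44×10⁻³
Alloy steel ranks first.

alloy steel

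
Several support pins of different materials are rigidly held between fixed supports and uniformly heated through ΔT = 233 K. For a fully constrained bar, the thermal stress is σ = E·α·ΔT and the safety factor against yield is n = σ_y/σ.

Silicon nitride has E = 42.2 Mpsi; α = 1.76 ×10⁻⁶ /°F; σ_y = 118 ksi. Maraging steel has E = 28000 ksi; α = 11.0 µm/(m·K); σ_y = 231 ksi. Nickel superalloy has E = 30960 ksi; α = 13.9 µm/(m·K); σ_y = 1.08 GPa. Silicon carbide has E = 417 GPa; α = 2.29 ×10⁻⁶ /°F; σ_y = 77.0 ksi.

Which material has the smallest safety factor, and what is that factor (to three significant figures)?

With everything in SI (GPa, ×10⁻⁶/K, MPa):
  silicon nitride: E = 291.0, α = 3.17, σ_y = 813.6 → σ = 215 MPa, n = 3.79
  maraging steel: E = 193.1, α = 11.0, σ_y = 1593 → σ = 495 MPa, n = 3.22
  nickel superalloy: E = 213.5, α = 13.9, σ_y = 1080 → σ = 691 MPa, n = 1.56
  silicon carbide: E = 417.0, α = 4.12, σ_y = 530.9 → σ = 400 MPa, n = 1.33
Smallest n: silicon carbide with n = 1.33.

silicon carbide, n = 1.33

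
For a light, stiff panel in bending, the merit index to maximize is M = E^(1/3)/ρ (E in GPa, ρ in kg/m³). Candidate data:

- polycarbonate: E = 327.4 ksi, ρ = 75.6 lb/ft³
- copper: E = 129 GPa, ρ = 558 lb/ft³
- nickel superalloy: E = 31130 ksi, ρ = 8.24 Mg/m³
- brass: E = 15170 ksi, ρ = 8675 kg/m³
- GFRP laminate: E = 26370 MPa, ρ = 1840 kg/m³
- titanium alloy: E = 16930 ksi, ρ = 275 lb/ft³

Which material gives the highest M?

Putting every candidate on a common basis:
  polycarbonate: E = 2.257 GPa, ρ = 1211 kg/m³
  copper: E = 129.0 GPa, ρ = 8938 kg/m³
  nickel superalloy: E = 214.6 GPa, ρ = 8240 kg/m³
  brass: E = 104.6 GPa, ρ = 8675 kg/m³
  GFRP laminate: E = 26.37 GPa, ρ = 1840 kg/m³
  titanium alloy: E = 116.7 GPa, ρ = 4405 kg/m³
  GFRP laminate: M = 1.62×10⁻³
  titanium alloy: M = 1.11×10⁻³
  polycarbonate: M = 1.08×10⁻³
  nickel superalloy: M = 0.727×10⁻³
  copper: M = 0.565×10⁻³
  brass: M = 0.543×10⁻³
GFRP laminate has the largest M.

GFRP laminate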